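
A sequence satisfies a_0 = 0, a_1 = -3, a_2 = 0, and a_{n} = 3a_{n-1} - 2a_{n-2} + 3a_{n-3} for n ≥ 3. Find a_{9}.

The ordinary generating function has denominator 1 - 3z + 2z^2 - 3z^3.
Iterating the recurrence: a_0,…,a_{9} = 0, -3, 0, 6, 9, 15, 45, 132, 351, 924.

924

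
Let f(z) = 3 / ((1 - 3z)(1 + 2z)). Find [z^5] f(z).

The denominator gives the recurrence a_n = a_(n−1) + 6a_(n−2) for n ≥ 2; the numerator fixes a_0 = 3, a_1 = 3.
Iterating: 3, 3, 21, 39, 165, 399, so a_5 = 399.

399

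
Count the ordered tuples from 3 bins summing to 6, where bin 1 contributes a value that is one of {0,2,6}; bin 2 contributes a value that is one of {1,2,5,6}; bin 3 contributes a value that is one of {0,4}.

The generating function for the choices is (1 + x^2 + x^6)·(x + x^2 + x^5 + x^6)·(1 + x^4); the count is [x^6].
(1 + x^2 + x^6) has coefficients 1,0,1,0,0,0,1 for degrees 0…6.
(x + x^2 + x^5 + x^6) has coefficients 0,1,1,0,0,1,1 for degrees 0…6.
Finally multiplying by (1 + x^4), the product of all factors after the first has coefficients 0,1,1,0,0,2,2 for degrees 0…6.
[x^6] = 1·2 + 1·0 + 1·0 = 2.

2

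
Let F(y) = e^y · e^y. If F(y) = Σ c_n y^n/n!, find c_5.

The EGF product rule gives c_5 = Σ_{k_1+k_2=5} C(5; k_1,k_2) · ∏ g_i(k_i), where e^y gives (1)^k; e^y gives (1)^k.
g_1(k) for k = 0…5: 1, 1, 1, 1, 1, 1.
g_2(k) for k = 0…5: 1, 1, 1, 1, 1, 1.
c_5 = Σ_k C(5,k)·g_1(k)·g_2(5−k) = 1·1·1 + 5·1·1 + 10·1·1 + 10·1·1 + 5·1·1 + 1·1·1 = 1 + 5 + 10 + 10 + 5 + 1 = 32.

32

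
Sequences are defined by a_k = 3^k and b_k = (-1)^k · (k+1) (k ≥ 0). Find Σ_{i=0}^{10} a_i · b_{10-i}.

This is [x^10] in the product of the two ordinary generating functions.
Σ = 1·11 + 3·(-10) + 9·9 + 27·(-8) + 81·7 + 243·(-6) + 729·5 + 2187·(-4) + 6561·3 + 19683·(-2) + 59049·1 = 33218.

33218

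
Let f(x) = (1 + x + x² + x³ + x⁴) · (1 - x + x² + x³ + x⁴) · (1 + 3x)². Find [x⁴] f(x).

24

(1 + x + x² + x³ + x⁴) has coefficients 1,1,1,1,1 for degrees 0…4.
(1 - x + x² + x³ + x⁴) has coefficients 1,-1,1,1,1 for degrees 0…4.
Finally multiplying by (1 + 3x)², the product of all factors after the first has coefficients 1,5,4,-2,16 for degrees 0…4.
[x⁴] = 1·16 + 1·(-2) + 1·4 + 1·5 + 1·1 = 24.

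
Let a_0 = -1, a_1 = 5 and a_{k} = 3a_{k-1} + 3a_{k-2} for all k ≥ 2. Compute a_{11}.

2136456

The ordinary generating function has denominator 1 - 3t - 3t^2.
Iterating the recurrence: a_0,…,a_{11} = -1, 5, 12, 51, 189, 720, 2727, 10341, 39204, 148635, 563517, 2136456.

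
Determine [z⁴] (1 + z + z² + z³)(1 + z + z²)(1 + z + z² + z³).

(1 + z + z² + z³) has coefficients 1,1,1,1 for degrees 0…3.
(1 + z + z²) has coefficients 1,1,1,0,0 for degrees 0…4.
Finally multiplying by (1 + z + z² + z³), the product of all factors after the first has coefficients 1,2,3,3,2 for degrees 0…4.
[z⁴] = 1·2 + 1·3 + 1·3 + 1·2 = 10.

10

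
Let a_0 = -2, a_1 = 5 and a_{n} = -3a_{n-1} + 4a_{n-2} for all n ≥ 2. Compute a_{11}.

5872025

The ordinary generating function has denominator 1 + 3y - 4y^2.
Iterating the recurrence: a_0,…,a_{11} = -2, 5, -23, 89, -359, 1433, -5735, 22937, -91751, 367001, -1468007, 5872025.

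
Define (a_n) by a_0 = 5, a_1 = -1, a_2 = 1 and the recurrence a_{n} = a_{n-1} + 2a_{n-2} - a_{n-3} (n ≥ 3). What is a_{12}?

The ordinary generating function has denominator 1 - z - 2z^2 + z^3.
Iterating the recurrence: a_0,…,a_{12} = 5, -1, 1, -6, -3, -16, -16, -45, -61, -135, -212, -421, -710.

-710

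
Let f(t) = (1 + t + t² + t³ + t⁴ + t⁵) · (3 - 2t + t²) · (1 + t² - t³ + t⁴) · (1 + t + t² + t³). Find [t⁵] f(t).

14

(1 + t + t² + t³ + t⁴ + t⁵) has coefficients 1,1,1,1,1,1 for degrees 0…5.
(3 - 2t + t²) has coefficients 3,-2,1,0,0,0 for degrees 0…5.
Multiplying by (1 + t² - t³ + t⁴) gives running coefficients 3,-2,4,-5,6,-3 for degrees 0…5.
Finally multiplying by (1 + t + t² + t³), the product of all factors after the first has coefficients 3,1,5,0,3,2 for degrees 0…5.
[t⁵] = 1·2 + 1·3 + 1·0 + 1·5 + 1·1 + 1·3 = 14.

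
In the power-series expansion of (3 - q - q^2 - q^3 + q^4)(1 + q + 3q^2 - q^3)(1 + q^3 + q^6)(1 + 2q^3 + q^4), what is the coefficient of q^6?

(3 - q - q^2 - q^3 + q^4) has coefficients 3,-1,-1,-1,1 for degrees 0…4.
(1 + q + 3q^2 - q^3) has coefficients 1,1,3,-1,0,0,0 for degrees 0…6.
Multiplying by (1 + q^3 + q^6) gives running coefficients 1,1,3,0,1,3,0 for degrees 0…6.
Finally multiplying by (1 + 2q^3 + q^4), the product of all factors after the first has coefficients 1,1,3,2,4,10,3 for degrees 0…6.
[q^6] = 3·3 − 1·10 − 1·4 − 1·2 + 1·3 = -4.

-4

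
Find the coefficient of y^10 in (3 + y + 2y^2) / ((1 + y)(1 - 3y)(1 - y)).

236195

Partial fractions give a closed form: a_n = (1/2)·(-1)^n + (4)·3^n + (-3/2)·1^n.
At n = 10: a_10 = 236195.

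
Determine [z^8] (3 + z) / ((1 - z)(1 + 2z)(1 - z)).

The denominator gives the recurrence a_n = 3a_(n−2) − 2a_(n−3) for n ≥ 3; the numerator fixes a_0 = 3, a_1 = 1, a_2 = 9.
Iterating: 3, 1, 9, -3, 25, -27, 81, -131, 297, so a_8 = 297.

297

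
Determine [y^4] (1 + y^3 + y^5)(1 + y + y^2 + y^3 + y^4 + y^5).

2

(1 + y^3 + y^5) has coefficients 1,0,0,1,0 for degrees 0…4.
(1 + y + y^2 + y^3 + y^4 + y^5) has coefficients 1,1,1,1,1 for degrees 0…4.
[y^4] = 1·1 + 1·1 = 2.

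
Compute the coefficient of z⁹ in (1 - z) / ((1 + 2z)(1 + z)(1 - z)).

Partial fractions give a closed form: a_n = (2)·(-2)^n + (-1)·(-1)^n.
At n = 9: a_9 = -1023.

-1023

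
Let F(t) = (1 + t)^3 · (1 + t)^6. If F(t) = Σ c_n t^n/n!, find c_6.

The EGF product rule gives c_6 = Σ_{k_1+k_2=6} C(6; k_1,k_2) · ∏ g_i(k_i), where (1+t)^3 gives the falling factorial (3)_k; (1+t)^6 gives the falling factorial (6)_k.
g_1(k) for k = 0…6: 1, 3, 6, 6, 0, 0, 0.
g_2(k) for k = 0…6: 1, 6, 30, 120, 360, 720, 720.
c_6 = Σ_k C(6,k)·g_1(k)·g_2(6−k) = 1·1·720 + 6·3·720 + 15·6·360 + 20·6·120 = 720 + 12960 + 32400 + 14400 = 60480.

60480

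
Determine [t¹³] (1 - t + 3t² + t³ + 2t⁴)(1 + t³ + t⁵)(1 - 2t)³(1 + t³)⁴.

(1 - t + 3t² + t³ + 2t⁴) has coefficients 1,-1,3,1,2 for degrees 0…4.
(1 + t³ + t⁵) has coefficients 1,0,0,1,0,1,0,0,0,0,0,0,0,0 for degrees 0…13.
Multiplying by (1 - 2t)³ gives running coefficients 1,-6,12,-7,-6,13,-14,12,-8,0,0,0,0,0 for degrees 0…13.
Finally multiplying by (1 + t³)⁴, the product of all factors after the first has coefficients 1,-6,12,-3,-30,61,-36,-48,116,-94,-12,94,-111,42 for degrees 0…13.
[t¹³] = 1·42 − 1·(-111) + 3·94 + 1·(-12) + 2·(-94) = 235.

235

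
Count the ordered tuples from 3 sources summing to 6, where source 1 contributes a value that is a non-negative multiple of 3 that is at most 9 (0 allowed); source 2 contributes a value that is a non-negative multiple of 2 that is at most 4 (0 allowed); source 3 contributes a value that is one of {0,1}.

The generating function for the choices is (1 + t^3 + t^6 + t^9)·(1 + t^2 + t^4)·(1 + t); the count is [t^6].
(1 + t^3 + t^6 + t^9) has coefficients 1,0,0,1,0,0,1 for degrees 0…6.
(1 + t^2 + t^4) has coefficients 1,0,1,0,1,0,0 for degrees 0…6.
Finally multiplying by (1 + t), the product of all factors after the first has coefficients 1,1,1,1,1,1,0 for degrees 0…6.
[t^6] = 1·0 + 1·1 + 1·1 = 2.

2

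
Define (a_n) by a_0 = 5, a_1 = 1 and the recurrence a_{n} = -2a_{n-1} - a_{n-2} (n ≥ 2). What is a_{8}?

-43

The ordinary generating function has denominator 1 + 2t + t^2.
Iterating the recurrence: a_0,…,a_{8} = 5, 1, -7, 13, -19, 25, -31, 37, -43.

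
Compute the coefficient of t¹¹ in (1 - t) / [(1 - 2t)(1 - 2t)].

The denominator gives the recurrence a_n = 4a_(n−1) − 4a_(n−2) for n ≥ 2; the numerator fixes a_0 = 1, a_1 = 3.
Iterating: 1, 3, 8, 20, 48, 112, 256, 576, 1280, 2816, 6144, 13312, so a_11 = 13312.

13312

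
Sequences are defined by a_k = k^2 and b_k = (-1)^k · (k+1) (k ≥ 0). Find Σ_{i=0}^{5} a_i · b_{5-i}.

The convolution is the t^5 coefficient of A(t)B(t).
Σ = 0·(-6) + 1·5 + 4·(-4) + 9·3 + 16·(-2) + 25·1 = 9.

9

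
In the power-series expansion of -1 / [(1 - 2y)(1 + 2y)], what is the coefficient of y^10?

-1024

Partial fractions give a closed form: a_n = (-1/2)·2^n + (-1/2)·(-2)^n.
At n = 10: a_10 = -1024.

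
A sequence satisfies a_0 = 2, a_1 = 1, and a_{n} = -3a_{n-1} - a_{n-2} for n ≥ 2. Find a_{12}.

The ordinary generating function has denominator 1 + 3t + t^2.
Iterating the recurrence: a_0,…,a_{12} = 2, 1, -5, 14, -37, 97, -254, 665, -1741, 4558, -11933, 31241, -81790.

-81790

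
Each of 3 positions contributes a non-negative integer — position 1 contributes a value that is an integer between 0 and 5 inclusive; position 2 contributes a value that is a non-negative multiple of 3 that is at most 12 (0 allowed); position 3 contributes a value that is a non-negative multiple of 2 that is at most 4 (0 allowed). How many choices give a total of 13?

The generating function for the choices is (1 + q + q^2 + q^3 + q^4 + q^5)·(1 + q^3 + q^6 + q^9 + q^12)·(1 + q^2 + q^4); the count is [q^13].
(1 + q + q^2 + q^3 + q^4 + q^5) has coefficients 1,1,1,1,1,1 for degrees 0…5.
(1 + q^3 + q^6 + q^9 + q^12) has coefficients 1,0,0,1,0,0,1,0,0,1,0,0,1,0 for degrees 0…13.
Finally multiplying by (1 + q^2 + q^4), the product of all factors after the first has coefficients 1,0,1,1,1,1,1,1,1,1,1,1,1,1 for degrees 0…13.
[q^13] = 1·1 + 1·1 + 1·1 + 1·1 + 1·1 + 1·1 = 6.

6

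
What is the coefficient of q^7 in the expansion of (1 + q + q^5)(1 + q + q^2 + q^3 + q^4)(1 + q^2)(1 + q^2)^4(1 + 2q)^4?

2043

(1 + q + q^5) has coefficients 1,1,0,0,0,1 for degrees 0…5.
(1 + q + q^2 + q^3 + q^4) has coefficients 1,1,1,1,1,0,0,0 for degrees 0…7.
Multiplying by (1 + q^2) gives running coefficients 1,1,2,2,2,1,1,0 for degrees 0…7.
Multiplying by (1 + q^2)^4 gives running coefficients 1,1,6,6,16,15,25,20 for degrees 0…7.
Finally multiplying by (1 + 2q)^4, the product of all factors after the first has coefficients 1,9,38,110,256,495,817,1188 for degrees 0…7.
[q^7] = 1·1188 + 1·817 + 1·38 = 2043.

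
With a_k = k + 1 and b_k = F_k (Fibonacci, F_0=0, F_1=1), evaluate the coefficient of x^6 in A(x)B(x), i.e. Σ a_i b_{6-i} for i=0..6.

The convolution is the x^6 coefficient of A(x)B(x).
Σ = 1·8 + 2·5 + 3·3 + 4·2 + 5·1 + 6·1 + 7·0 = 46.

46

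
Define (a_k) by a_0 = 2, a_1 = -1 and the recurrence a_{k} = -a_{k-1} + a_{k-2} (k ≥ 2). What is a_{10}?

The ordinary generating function has denominator 1 + x - x^2.
Iterating the recurrence: a_0,…,a_{10} = 2, -1, 3, -4, 7, -11, 18, -29, 47, -76, 123.

123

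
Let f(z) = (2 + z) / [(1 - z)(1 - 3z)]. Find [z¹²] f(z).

The denominator gives the recurrence a_n = 4a_(n−1) − 3a_(n−2) for n ≥ 2; the numerator fixes a_0 = 2, a_1 = 9.
Iterating: 2, 9, 30, 93, 282, 849, 2550, 7653, 22962, 68889, 206670, 620013, 1860042, so a_12 = 1860042.

1860042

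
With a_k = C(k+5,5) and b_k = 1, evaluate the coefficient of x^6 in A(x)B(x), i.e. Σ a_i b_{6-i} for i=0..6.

This is [x^6] in the product of the two ordinary generating functions.
Σ = 1·1 + 6·1 + 21·1 + 56·1 + 126·1 + 252·1 + 462·1 = 924.

924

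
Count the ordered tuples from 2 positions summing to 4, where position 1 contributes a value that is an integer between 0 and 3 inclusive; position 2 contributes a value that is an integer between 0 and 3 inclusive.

The generating function for the choices is (1 + x + x² + x³)·(1 + x + x² + x³); the count is [x⁴].
(1 + x + x² + x³) has coefficients 1,1,1,1 for degrees 0…3.
(1 + x + x² + x³) has coefficients 1,1,1,1,0 for degrees 0…4.
[x⁴] = 1·0 + 1·1 + 1·1 + 1·1 = 3.

3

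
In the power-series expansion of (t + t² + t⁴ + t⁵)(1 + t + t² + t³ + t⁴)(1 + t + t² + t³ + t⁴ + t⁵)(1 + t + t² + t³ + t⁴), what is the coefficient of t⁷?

(t + t² + t⁴ + t⁵) has coefficients 0,1,1,0,1,1 for degrees 0…5.
(1 + t + t² + t³ + t⁴) has coefficients 1,1,1,1,1,0,0,0 for degrees 0…7.
Multiplying by (1 + t + t² + t³ + t⁴ + t⁵) gives running coefficients 1,2,3,4,5,5,4,3 for degrees 0…7.
Finally multiplying by (1 + t + t² + t³ + t⁴), the product of all factors after the first has coefficients 1,3,6,10,15,19,21,21 for degrees 0…7.
[t⁷] = 1·21 + 1·19 + 1·10 + 1·6 = 56.

56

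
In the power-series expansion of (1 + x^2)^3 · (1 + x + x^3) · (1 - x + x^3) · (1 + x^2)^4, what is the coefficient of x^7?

42

(1 + x^2)^3 has coefficients 1,0,3,0,3,0,1 for degrees 0…6.
(1 + x + x^3) has coefficients 1,1,0,1,0,0,0,0 for degrees 0…7.
Multiplying by (1 - x + x^3) gives running coefficients 1,0,-1,2,0,0,1,0 for degrees 0…7.
Finally multiplying by (1 + x^2)^4, the product of all factors after the first has coefficients 1,0,3,2,2,8,-1,12 for degrees 0…7.
[x^7] = 1·12 + 3·8 + 3·2 + 1·0 = 42.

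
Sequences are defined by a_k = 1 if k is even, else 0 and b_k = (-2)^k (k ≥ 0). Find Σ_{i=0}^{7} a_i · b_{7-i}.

This is [x^7] in the product of the two ordinary generating functions.
Σ = 1·(-128) + 0·64 + 1·(-32) + 0·16 + 1·(-8) + 0·4 + 1·(-2) + 0·1 = -170.

-170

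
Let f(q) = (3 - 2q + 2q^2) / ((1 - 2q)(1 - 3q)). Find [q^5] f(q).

The denominator gives the recurrence a_n = 5a_(n−1) − 6a_(n−2) for n ≥ 3; the numerator fixes a_0 = 3, a_1 = 13, a_2 = 49.
Iterating: 3, 13, 49, 167, 541, 1703, so a_5 = 1703.

1703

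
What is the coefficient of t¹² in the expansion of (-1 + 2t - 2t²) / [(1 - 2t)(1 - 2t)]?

The denominator gives the recurrence a_n = 4a_(n−1) − 4a_(n−2) for n ≥ 3; the numerator fixes a_0 = -1, a_1 = -2, a_2 = -6.
Iterating: -1, -2, -6, -16, -40, -96, -224, -512, -1152, -2560, -5632, -12288, -26624, so a_12 = -26624.

-26624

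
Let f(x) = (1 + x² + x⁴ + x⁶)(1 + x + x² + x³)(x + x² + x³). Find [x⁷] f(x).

(1 + x² + x⁴ + x⁶) has coefficients 1,0,1,0,1,0,1 for degrees 0…6.
(1 + x + x² + x³) has coefficients 1,1,1,1,0,0,0,0 for degrees 0…7.
Finally multiplying by (x + x² + x³), the product of all factors after the first has coefficients 0,1,2,3,3,2,1,0 for degrees 0…7.
[x⁷] = 1·0 + 1·2 + 1·3 + 1·1 = 6.

6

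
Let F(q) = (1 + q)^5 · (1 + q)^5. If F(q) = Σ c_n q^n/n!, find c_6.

151200

The EGF product rule gives c_6 = Σ_{k_1+k_2=6} C(6; k_1,k_2) · ∏ g_i(k_i), where (1+q)^5 gives the falling factorial (5)_k; (1+q)^5 gives the falling factorial (5)_k.
g_1(k) for k = 0…6: 1, 5, 20, 60, 120, 120, 0.
g_2(k) for k = 0…6: 1, 5, 20, 60, 120, 120, 0.
c_6 = Σ_k C(6,k)·g_1(k)·g_2(6−k) = 6·5·120 + 15·20·120 + 20·60·60 + 15·120·20 + 6·120·5 = 3600 + 36000 + 72000 + 36000 + 3600 = 151200.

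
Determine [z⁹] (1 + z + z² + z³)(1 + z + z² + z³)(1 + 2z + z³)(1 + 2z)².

29

(1 + z + z² + z³) has coefficients 1,1,1,1 for degrees 0…3.
(1 + z + z² + z³) has coefficients 1,1,1,1,0,0,0,0,0,0 for degrees 0…9.
Multiplying by (1 + 2z + z³) gives running coefficients 1,3,3,4,3,1,1,0,0,0 for degrees 0…9.
Finally multiplying by (1 + 2z)², the product of all factors after the first has coefficients 1,7,19,28,31,29,17,8,4,0 for degrees 0…9.
[z⁹] = 1·0 + 1·4 + 1·8 + 1·17 = 29.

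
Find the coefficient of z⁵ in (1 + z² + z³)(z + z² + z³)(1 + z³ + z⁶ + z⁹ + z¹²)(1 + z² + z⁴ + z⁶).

6

(1 + z² + z³) has coefficients 1,0,1,1 for degrees 0…3.
(z + z² + z³) has coefficients 0,1,1,1,0,0 for degrees 0…5.
Multiplying by (1 + z³ + z⁶ + z⁹ + z¹²) gives running coefficients 0,1,1,1,1,1 for degrees 0…5.
Finally multiplying by (1 + z² + z⁴ + z⁶), the product of all factors after the first has coefficients 0,1,1,2,2,3 for degrees 0…5.
[z⁵] = 1·3 + 1·2 + 1·1 = 6.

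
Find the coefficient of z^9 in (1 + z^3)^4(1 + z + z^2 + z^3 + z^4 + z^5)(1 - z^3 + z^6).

5

(1 + z^3)^4 has coefficients 1,0,0,4,0,0,6,0,0,4 for degrees 0…9.
(1 + z + z^2 + z^3 + z^4 + z^5) has coefficients 1,1,1,1,1,1,0,0,0,0 for degrees 0…9.
Finally multiplying by (1 - z^3 + z^6), the product of all factors after the first has coefficients 1,1,1,0,0,0,0,0,0,1 for degrees 0…9.
[z^9] = 1·1 + 4·0 + 6·0 + 4·1 = 5.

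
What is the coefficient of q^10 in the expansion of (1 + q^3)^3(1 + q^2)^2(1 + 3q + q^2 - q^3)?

(1 + q^3)^3 has coefficients 1,0,0,3,0,0,3,0,0,1 for degrees 0…9.
(1 + q^2)^2 has coefficients 1,0,2,0,1,0,0,0,0,0,0 for degrees 0…10.
Finally multiplying by (1 + 3q + q^2 - q^3), the product of all factors after the first has coefficients 1,3,3,5,3,1,1,-1,0,0,0 for degrees 0…10.
[q^10] = 1·0 + 3·(-1) + 3·3 + 1·3 = 9.

9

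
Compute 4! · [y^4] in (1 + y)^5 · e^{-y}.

The EGF product rule gives c_4 = Σ_{k_1+k_2=4} C(4; k_1,k_2) · ∏ g_i(k_i), where (1+y)^5 gives the falling factorial (5)_k; e^{-y} gives (-1)^k.
g_1(k) for k = 0…4: 1, 5, 20, 60, 120.
g_2(k) for k = 0…4: 1, -1, 1, -1, 1.
c_4 = Σ_k C(4,k)·g_1(k)·g_2(4−k) = 1·1·1 + 4·5·(-1) + 6·20·1 + 4·60·(-1) + 1·120·1 = 1 − 20 + 120 − 240 + 120 = -19.

-19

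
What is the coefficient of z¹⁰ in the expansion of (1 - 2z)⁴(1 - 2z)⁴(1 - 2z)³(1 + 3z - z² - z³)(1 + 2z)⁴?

(1 - 2z)⁴ has coefficients 1,-8,24,-32,16 for degrees 0…4.
(1 - 2z)⁴ has coefficients 1,-8,24,-32,16,0,0,0,0,0,0 for degrees 0…10.
Multiplying by (1 - 2z)³ gives running coefficients 1,-14,84,-280,560,-672,448,-128,0,0,0 for degrees 0…10.
Multiplying by (1 + 3z - z² - z³) gives running coefficients 1,-11,41,-15,-350,1204,-1848,1328,-160,-320,128 for degrees 0…10.
Finally multiplying by (1 + 2z)⁴, the product of all factors after the first has coefficients 1,-3,-23,81,178,-820,-440,4000,-960,-9600,6656 for degrees 0…10.
[z¹⁰] = 1·6656 − 8·(-9600) + 24·(-960) − 32·4000 + 16·(-440) = -74624.

-74624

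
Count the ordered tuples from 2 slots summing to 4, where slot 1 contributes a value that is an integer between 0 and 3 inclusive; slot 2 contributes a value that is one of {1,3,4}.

3

The generating function for the choices is (1 + q + q^2 + q^3)·(q + q^3 + q^4); the count is [q^4].
(1 + q + q^2 + q^3) has coefficients 1,1,1,1 for degrees 0…3.
(q + q^3 + q^4) has coefficients 0,1,0,1,1 for degrees 0…4.
[q^4] = 1·1 + 1·1 + 1·0 + 1·1 = 3.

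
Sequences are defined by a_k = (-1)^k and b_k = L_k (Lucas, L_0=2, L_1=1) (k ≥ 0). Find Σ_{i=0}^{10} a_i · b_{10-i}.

This is [x^10] in the product of the two ordinary generating functions.
Σ = 1·123 − 1·76 + 1·47 − 1·29 + 1·18 − 1·11 + 1·7 − 1·4 + 1·3 − 1·1 + 1·2 = 79.

79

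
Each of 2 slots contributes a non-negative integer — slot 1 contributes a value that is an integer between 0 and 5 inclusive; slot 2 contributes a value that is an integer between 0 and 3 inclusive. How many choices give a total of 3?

4

The generating function for the choices is (1 + x + x^2 + x^3 + x^4 + x^5)·(1 + x + x^2 + x^3); the count is [x^3].
(1 + x + x^2 + x^3 + x^4 + x^5) has coefficients 1,1,1,1 for degrees 0…3.
(1 + x + x^2 + x^3) has coefficients 1,1,1,1 for degrees 0…3.
[x^3] = 1·1 + 1·1 + 1·1 + 1·1 = 4.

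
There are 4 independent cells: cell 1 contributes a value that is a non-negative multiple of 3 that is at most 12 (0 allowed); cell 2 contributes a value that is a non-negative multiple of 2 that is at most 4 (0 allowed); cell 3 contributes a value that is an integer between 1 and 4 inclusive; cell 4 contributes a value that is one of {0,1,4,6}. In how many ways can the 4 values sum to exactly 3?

The generating function for the choices is (1 + t^3 + t^6 + t^9 + t^12)·(1 + t^2 + t^4)·(t + t^2 + t^3 + t^4)·(1 + t + t^4 + t^6); the count is [t^3].
(1 + t^3 + t^6 + t^9 + t^12) has coefficients 1,0,0,1 for degrees 0…3.
(1 + t^2 + t^4) has coefficients 1,0,1,0 for degrees 0…3.
Multiplying by (t + t^2 + t^3 + t^4) gives running coefficients 0,1,1,2 for degrees 0…3.
Finally multiplying by (1 + t + t^4 + t^6), the product of all factors after the first has coefficients 0,1,2,3 for degrees 0…3.
[t^3] = 1·3 + 1·0 = 3.

3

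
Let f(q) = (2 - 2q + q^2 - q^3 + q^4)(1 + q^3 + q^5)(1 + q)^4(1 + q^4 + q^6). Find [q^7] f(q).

12

(2 - 2q + q^2 - q^3 + q^4) has coefficients 2,-2,1,-1,1 for degrees 0…4.
(1 + q^3 + q^5) has coefficients 1,0,0,1,0,1,0,0 for degrees 0…7.
Multiplying by (1 + q)^4 gives running coefficients 1,4,6,5,5,7,8,7 for degrees 0…7.
Finally multiplying by (1 + q^4 + q^6), the product of all factors after the first has coefficients 1,4,6,5,6,11,15,16 for degrees 0…7.
[q^7] = 2·16 − 2·15 + 1·11 − 1·6 + 1·5 = 12.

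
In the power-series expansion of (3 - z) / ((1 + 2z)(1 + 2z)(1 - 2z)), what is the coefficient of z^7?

The denominator gives the recurrence a_n = −2a_(n−1) + 4a_(n−2) + 8a_(n−3) for n ≥ 3; the numerator fixes a_0 = 3, a_1 = -7, a_2 = 26.
Iterating: 3, -7, 26, -56, 160, -336, 864, -1792, so a_7 = -1792.

-1792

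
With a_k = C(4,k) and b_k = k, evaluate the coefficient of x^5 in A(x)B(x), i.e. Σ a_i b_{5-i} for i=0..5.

48

Write out a_i and b_{5-i} for i = 0,…,5 and sum the products.
Σ = 1·5 + 4·4 + 6·3 + 4·2 + 1·1 + 0·0 = 48.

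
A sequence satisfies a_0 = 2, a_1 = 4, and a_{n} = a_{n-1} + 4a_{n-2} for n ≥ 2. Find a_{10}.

21036

The ordinary generating function has denominator 1 - x - 4x^2.
Iterating the recurrence: a_0,…,a_{10} = 2, 4, 12, 28, 76, 188, 492, 1244, 3212, 8188, 21036.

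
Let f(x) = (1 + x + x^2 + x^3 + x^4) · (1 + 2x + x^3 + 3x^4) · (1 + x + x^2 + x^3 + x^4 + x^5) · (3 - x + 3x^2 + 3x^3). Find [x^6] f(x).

144

(1 + x + x^2 + x^3 + x^4) has coefficients 1,1,1,1,1 for degrees 0…4.
(1 + 2x + x^3 + 3x^4) has coefficients 1,2,0,1,3,0,0 for degrees 0…6.
Multiplying by (1 + x + x^2 + x^3 + x^4 + x^5) gives running coefficients 1,3,3,4,7,7,6 for degrees 0…6.
Finally multiplying by (3 - x + 3x^2 + 3x^3), the product of all factors after the first has coefficients 3,8,9,21,35,35,44 for degrees 0…6.
[x^6] = 1·44 + 1·35 + 1·35 + 1·21 + 1·9 = 144.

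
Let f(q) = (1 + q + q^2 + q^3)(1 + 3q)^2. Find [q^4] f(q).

15

(1 + q + q^2 + q^3) has coefficients 1,1,1,1 for degrees 0…3.
(1 + 3q)^2 has coefficients 1,6,9,0,0 for degrees 0…4.
[q^4] = 1·0 + 1·0 + 1·9 + 1·6 = 15.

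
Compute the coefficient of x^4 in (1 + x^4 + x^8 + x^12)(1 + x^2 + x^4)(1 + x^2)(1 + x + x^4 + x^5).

(1 + x^4 + x^8 + x^12) has coefficients 1,0,0,0,1 for degrees 0…4.
(1 + x^2 + x^4) has coefficients 1,0,1,0,1 for degrees 0…4.
Multiplying by (1 + x^2) gives running coefficients 1,0,2,0,2 for degrees 0…4.
Finally multiplying by (1 + x + x^4 + x^5), the product of all factors after the first has coefficients 1,1,2,2,3 for degrees 0…4.
[x^4] = 1·3 + 1·1 = 4.

4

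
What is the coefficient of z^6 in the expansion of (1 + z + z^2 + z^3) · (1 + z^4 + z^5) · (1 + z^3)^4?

12

(1 + z + z^2 + z^3) has coefficients 1,1,1,1 for degrees 0…3.
(1 + z^4 + z^5) has coefficients 1,0,0,0,1,1,0 for degrees 0…6.
Finally multiplying by (1 + z^3)^4, the product of all factors after the first has coefficients 1,0,0,4,1,1,6 for degrees 0…6.
[z^6] = 1·6 + 1·1 + 1·1 + 1·4 = 12.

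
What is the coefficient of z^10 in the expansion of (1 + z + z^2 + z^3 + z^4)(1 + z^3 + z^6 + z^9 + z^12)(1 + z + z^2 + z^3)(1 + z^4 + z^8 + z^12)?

(1 + z + z^2 + z^3 + z^4) has coefficients 1,1,1,1,1 for degrees 0…4.
(1 + z^3 + z^6 + z^9 + z^12) has coefficients 1,0,0,1,0,0,1,0,0,1,0 for degrees 0…10.
Multiplying by (1 + z + z^2 + z^3) gives running coefficients 1,1,1,2,1,1,2,1,1,2,1 for degrees 0…10.
Finally multiplying by (1 + z^4 + z^8 + z^12), the product of all factors after the first has coefficients 1,1,1,2,2,2,3,3,3,4,4 for degrees 0…10.
[z^10] = 1·4 + 1·4 + 1·3 + 1·3 + 1·3 = 17.

17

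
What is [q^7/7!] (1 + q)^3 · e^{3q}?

The EGF product rule gives c_7 = Σ_{k_1+k_2=7} C(7; k_1,k_2) · ∏ g_i(k_i), where (1+q)^3 gives the falling factorial (3)_k; e^{3q} gives (3)^k.
g_1(k) for k = 0…7: 1, 3, 6, 6, 0, 0, 0, 0.
g_2(k) for k = 0…7: 1, 3, 9, 27, 81, 243, 729, 2187.
c_7 = Σ_k C(7,k)·g_1(k)·g_2(7−k) = 1·1·2187 + 7·3·729 + 21·6·243 + 35·6·81 = 2187 + 15309 + 30618 + 17010 = 65124.

65124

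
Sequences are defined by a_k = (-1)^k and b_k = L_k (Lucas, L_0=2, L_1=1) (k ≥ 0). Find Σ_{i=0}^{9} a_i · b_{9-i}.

This is [x^9] in the product of the two ordinary generating functions.
Σ = 1·76 − 1·47 + 1·29 − 1·18 + 1·11 − 1·7 + 1·4 − 1·3 + 1·1 − 1·2 = 44.

44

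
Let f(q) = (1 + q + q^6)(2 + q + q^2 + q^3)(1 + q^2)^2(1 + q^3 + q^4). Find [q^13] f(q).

(1 + q + q^6) has coefficients 1,1,0,0,0,0,1 for degrees 0…6.
(2 + q + q^2 + q^3) has coefficients 2,1,1,1,0,0,0,0,0,0,0,0,0,0 for degrees 0…13.
Multiplying by (1 + q^2)^2 gives running coefficients 2,1,5,3,4,3,1,1,0,0,0,0,0,0 for degrees 0…13.
Finally multiplying by (1 + q^3 + q^4), the product of all factors after the first has coefficients 2,1,5,5,7,9,9,8,7,4,2,1,0,0 for degrees 0…13.
[q^13] = 1·0 + 1·0 + 1·8 = 8.

8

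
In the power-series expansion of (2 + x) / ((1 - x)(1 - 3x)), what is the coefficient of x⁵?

Partial fractions give a closed form: a_n = (-3/2)·1^n + (7/2)·3^n.
At n = 5: a_5 = 849.

849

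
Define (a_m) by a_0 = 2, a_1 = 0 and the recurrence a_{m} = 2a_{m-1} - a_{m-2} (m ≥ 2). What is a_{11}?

-20

The ordinary generating function has denominator 1 - 2y + y^2.
Iterating the recurrence: a_0,…,a_{11} = 2, 0, -2, -4, -6, -8, -10, -12, -14, -16, -18, -20.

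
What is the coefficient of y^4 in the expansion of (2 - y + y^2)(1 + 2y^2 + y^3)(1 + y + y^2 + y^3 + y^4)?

7

(2 - y + y^2) has coefficients 2,-1,1 for degrees 0…2.
(1 + 2y^2 + y^3) has coefficients 1,0,2,1,0 for degrees 0…4.
Finally multiplying by (1 + y + y^2 + y^3 + y^4), the product of all factors after the first has coefficients 1,1,3,4,4 for degrees 0…4.
[y^4] = 2·4 − 1·4 + 1·3 = 7.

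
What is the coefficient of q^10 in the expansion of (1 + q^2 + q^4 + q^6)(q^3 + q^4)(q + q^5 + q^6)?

3

(1 + q^2 + q^4 + q^6) has coefficients 1,0,1,0,1,0,1 for degrees 0…6.
(q^3 + q^4) has coefficients 0,0,0,1,1,0,0,0,0,0,0 for degrees 0…10.
Finally multiplying by (q + q^5 + q^6), the product of all factors after the first has coefficients 0,0,0,0,1,1,0,0,1,2,1 for degrees 0…10.
[q^10] = 1·1 + 1·1 + 1·0 + 1·1 = 3.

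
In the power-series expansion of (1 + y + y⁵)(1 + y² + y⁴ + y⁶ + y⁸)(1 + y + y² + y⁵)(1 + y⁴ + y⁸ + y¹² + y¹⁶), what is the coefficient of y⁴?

4

(1 + y + y⁵) has coefficients 1,1,0,0,0 for degrees 0…4.
(1 + y² + y⁴ + y⁶ + y⁸) has coefficients 1,0,1,0,1 for degrees 0…4.
Multiplying by (1 + y + y² + y⁵) gives running coefficients 1,1,2,1,2 for degrees 0…4.
Finally multiplying by (1 + y⁴ + y⁸ + y¹² + y¹⁶), the product of all factors after the first has coefficients 1,1,2,1,3 for degrees 0…4.
[y⁴] = 1·3 + 1·1 = 4.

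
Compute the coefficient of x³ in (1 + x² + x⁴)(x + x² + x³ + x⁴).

(1 + x² + x⁴) has coefficients 1,0,1,0 for degrees 0…3.
(x + x² + x³ + x⁴) has coefficients 0,1,1,1 for degrees 0…3.
[x³] = 1·1 + 1·1 = 2.

2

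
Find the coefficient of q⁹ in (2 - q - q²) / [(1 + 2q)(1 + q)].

-2302

The denominator gives the recurrence a_n = −3a_(n−1) − 2a_(n−2) for n ≥ 3; the numerator fixes a_0 = 2, a_1 = -7, a_2 = 16.
Iterating: 2, -7, 16, -34, 70, -142, 286, -574, 1150, -2302, so a_9 = -2302.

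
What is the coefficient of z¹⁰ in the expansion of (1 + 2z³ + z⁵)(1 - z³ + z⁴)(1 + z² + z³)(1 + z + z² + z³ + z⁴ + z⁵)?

(1 + 2z³ + z⁵) has coefficients 1,0,0,2,0,1 for degrees 0…5.
(1 - z³ + z⁴) has coefficients 1,0,0,-1,1,0,0,0,0,0,0 for degrees 0…10.
Multiplying by (1 + z² + z³) gives running coefficients 1,0,1,0,1,-1,0,1,0,0,0 for degrees 0…10.
Finally multiplying by (1 + z + z² + z³ + z⁴ + z⁵), the product of all factors after the first has coefficients 1,1,2,2,3,2,1,2,1,1,0 for degrees 0…10.
[z¹⁰] = 1·0 + 2·2 + 1·2 = 6.

6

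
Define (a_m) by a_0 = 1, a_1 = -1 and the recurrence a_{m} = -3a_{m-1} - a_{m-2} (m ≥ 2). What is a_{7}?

-233

The ordinary generating function has denominator 1 + 3t + t^2.
Iterating the recurrence: a_0,…,a_{7} = 1, -1, 2, -5, 13, -34, 89, -233.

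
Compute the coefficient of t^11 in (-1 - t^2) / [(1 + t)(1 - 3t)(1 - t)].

-221433

Partial fractions give a closed form: a_n = (-1/4)·(-1)^n + (-5/4)·3^n + (1/2)·1^n.
At n = 11: a_11 = -221433.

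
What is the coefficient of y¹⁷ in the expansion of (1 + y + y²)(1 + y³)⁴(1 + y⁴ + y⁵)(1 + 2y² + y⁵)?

(1 + y + y²) has coefficients 1,1,1 for degrees 0…2.
(1 + y³)⁴ has coefficients 1,0,0,4,0,0,6,0,0,4,0,0,1,0,0,0,0,0 for degrees 0…17.
Multiplying by (1 + y⁴ + y⁵) gives running coefficients 1,0,0,4,1,1,6,4,4,4,6,6,1,4,4,0,1,1 for degrees 0…17.
Finally multiplying by (1 + 2y² + y⁵), the product of all factors after the first has coefficients 1,0,2,4,1,10,8,6,20,13,15,20,17,20,10,14,15,2 for degrees 0…17.
[y¹⁷] = 1·2 + 1·15 + 1·14 = 31.

31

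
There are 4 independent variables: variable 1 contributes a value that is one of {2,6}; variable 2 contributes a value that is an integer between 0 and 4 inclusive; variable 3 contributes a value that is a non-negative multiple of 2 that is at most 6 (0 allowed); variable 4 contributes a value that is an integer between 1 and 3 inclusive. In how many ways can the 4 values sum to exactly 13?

The generating function for the choices is (x² + x⁶)·(1 + x + x² + x³ + x⁴)·(1 + x² + x⁴ + x⁶)·(x + x² + x³); the count is [x¹³].
(x² + x⁶) has coefficients 0,0,1,0,0,0,1 for degrees 0…6.
(1 + x + x² + x³ + x⁴) has coefficients 1,1,1,1,1,0,0,0,0,0,0,0,0,0 for degrees 0…13.
Multiplying by (1 + x² + x⁴ + x⁶) gives running coefficients 1,1,2,2,3,2,3,2,2,1,1,0,0,0 for degrees 0…13.
Finally multiplying by (x + x² + x³), the product of all factors after the first has coefficients 0,1,2,4,5,7,7,8,7,7,5,4,2,1 for degrees 0…13.
[x¹³] = 1·4 + 1·8 = 12.

12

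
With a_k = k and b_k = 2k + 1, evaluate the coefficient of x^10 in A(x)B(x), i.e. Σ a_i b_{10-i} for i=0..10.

The convolution is the x^10 coefficient of A(x)B(x).
Σ = 0·21 + 1·19 + 2·17 + 3·15 + 4·13 + 5·11 + 6·9 + 7·7 + 8·5 + 9·3 + 10·1 = 385.

385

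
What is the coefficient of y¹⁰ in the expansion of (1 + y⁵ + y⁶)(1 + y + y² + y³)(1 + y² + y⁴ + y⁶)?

(1 + y⁵ + y⁶) has coefficients 1,0,0,0,0,1,1 for degrees 0…6.
(1 + y + y² + y³) has coefficients 1,1,1,1,0,0,0,0,0,0,0 for degrees 0…10.
Finally multiplying by (1 + y² + y⁴ + y⁶), the product of all factors after the first has coefficients 1,1,2,2,2,2,2,2,1,1,0 for degrees 0…10.
[y¹⁰] = 1·0 + 1·2 + 1·2 = 4.

4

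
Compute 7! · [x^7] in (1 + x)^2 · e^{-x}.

-29

The EGF product rule gives c_7 = Σ_{k_1+k_2=7} C(7; k_1,k_2) · ∏ g_i(k_i), where (1+x)^2 gives the falling factorial (2)_k; e^{-x} gives (-1)^k.
g_1(k) for k = 0…7: 1, 2, 2, 0, 0, 0, 0, 0.
g_2(k) for k = 0…7: 1, -1, 1, -1, 1, -1, 1, -1.
c_7 = Σ_k C(7,k)·g_1(k)·g_2(7−k) = 1·1·(-1) + 7·2·1 + 21·2·(-1) = −1 + 14 − 42 = -29.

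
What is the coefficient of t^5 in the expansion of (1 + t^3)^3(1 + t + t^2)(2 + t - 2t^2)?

3

(1 + t^3)^3 has coefficients 1,0,0,3,0,0 for degrees 0…5.
(1 + t + t^2) has coefficients 1,1,1,0,0,0 for degrees 0…5.
Finally multiplying by (2 + t - 2t^2), the product of all factors after the first has coefficients 2,3,1,-1,-2,0 for degrees 0…5.
[t^5] = 1·0 + 3·1 = 3.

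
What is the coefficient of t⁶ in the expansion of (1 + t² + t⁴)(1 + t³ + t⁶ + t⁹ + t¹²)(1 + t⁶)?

(1 + t² + t⁴) has coefficients 1,0,1,0,1 for degrees 0…4.
(1 + t³ + t⁶ + t⁹ + t¹²) has coefficients 1,0,0,1,0,0,1 for degrees 0…6.
Finally multiplying by (1 + t⁶), the product of all factors after the first has coefficients 1,0,0,1,0,0,2 for degrees 0…6.
[t⁶] = 1·2 + 1·0 + 1·0 = 2.

2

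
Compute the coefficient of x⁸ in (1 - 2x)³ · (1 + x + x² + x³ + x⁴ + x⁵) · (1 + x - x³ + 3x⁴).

-6

(1 - 2x)³ has coefficients 1,-6,12,-8 for degrees 0…3.
(1 + x + x² + x³ + x⁴ + x⁵) has coefficients 1,1,1,1,1,1,0,0,0 for degrees 0…8.
Finally multiplying by (1 + x - x³ + 3x⁴), the product of all factors after the first has coefficients 1,2,2,1,4,4,3,2,2 for degrees 0…8.
[x⁸] = 1·2 − 6·2 + 12·3 − 8·4 = -6.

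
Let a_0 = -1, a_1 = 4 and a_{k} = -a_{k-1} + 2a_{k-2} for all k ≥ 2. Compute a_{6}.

-106

The ordinary generating function has denominator 1 + x - 2x^2.
Iterating the recurrence: a_0,…,a_{6} = -1, 4, -6, 14, -26, 54, -106.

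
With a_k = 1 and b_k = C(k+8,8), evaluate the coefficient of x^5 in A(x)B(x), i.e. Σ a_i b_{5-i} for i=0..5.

The convolution is the t^5 coefficient of A(t)B(t).
Σ = 1·1287 + 1·495 + 1·165 + 1·45 + 1·9 + 1·1 = 2002.

2002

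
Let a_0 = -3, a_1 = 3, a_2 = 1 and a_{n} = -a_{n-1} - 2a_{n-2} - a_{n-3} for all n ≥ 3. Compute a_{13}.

18

The ordinary generating function has denominator 1 + q + 2q^2 + q^3.
Iterating the recurrence: a_0,…,a_{13} = -3, 3, 1, -4, -1, 8, -2, -13, 9, 19, -24, -23, 52, 18.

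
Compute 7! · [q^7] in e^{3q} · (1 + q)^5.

The EGF product rule gives c_7 = Σ_{k_1+k_2=7} C(7; k_1,k_2) · ∏ g_i(k_i), where e^{3q} gives (3)^k; (1+q)^5 gives the falling factorial (5)_k.
g_1(k) for k = 0…7: 1, 3, 9, 27, 81, 243, 729, 2187.
g_2(k) for k = 0…7: 1, 5, 20, 60, 120, 120, 0, 0.
c_7 = Σ_k C(7,k)·g_1(k)·g_2(7−k) = 21·9·120 + 35·27·120 + 35·81·60 + 21·243·20 + 7·729·5 + 1·2187·1 = 22680 + 113400 + 170100 + 102060 + 25515 + 2187 = 435942.

435942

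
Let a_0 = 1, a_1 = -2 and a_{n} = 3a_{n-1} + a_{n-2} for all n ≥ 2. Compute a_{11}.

The ordinary generating function has denominator 1 - 3z - z^2.
Iterating the recurrence: a_0,…,a_{11} = 1, -2, -5, -17, -56, -185, -611, -2018, -6665, -22013, -72704, -240125.

-240125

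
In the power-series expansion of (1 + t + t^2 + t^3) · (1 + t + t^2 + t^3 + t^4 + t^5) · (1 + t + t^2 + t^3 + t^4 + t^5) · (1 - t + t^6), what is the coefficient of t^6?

3

(1 + t + t^2 + t^3) has coefficients 1,1,1,1 for degrees 0…3.
(1 + t + t^2 + t^3 + t^4 + t^5) has coefficients 1,1,1,1,1,1,0 for degrees 0…6.
Multiplying by (1 + t + t^2 + t^3 + t^4 + t^5) gives running coefficients 1,2,3,4,5,6,5 for degrees 0…6.
Finally multiplying by (1 - t + t^6), the product of all factors after the first has coefficients 1,1,1,1,1,1,0 for degrees 0…6.
[t^6] = 1·0 + 1·1 + 1·1 + 1·1 = 3.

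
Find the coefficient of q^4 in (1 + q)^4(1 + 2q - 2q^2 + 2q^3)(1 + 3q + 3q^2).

71

(1 + q)^4 has coefficients 1,4,6,4,1 for degrees 0…4.
(1 + 2q - 2q^2 + 2q^3) has coefficients 1,2,-2,2,0 for degrees 0…4.
Finally multiplying by (1 + 3q + 3q^2), the product of all factors after the first has coefficients 1,5,7,2,0 for degrees 0…4.
[q^4] = 1·0 + 4·2 + 6·7 + 4·5 + 1·1 = 71.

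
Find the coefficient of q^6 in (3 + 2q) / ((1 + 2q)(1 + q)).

Partial fractions give a closed form: a_n = (4)·(-2)^n + (-1)·(-1)^n.
At n = 6: a_6 = 255.

255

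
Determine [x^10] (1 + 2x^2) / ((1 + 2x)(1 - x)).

1025

The denominator gives the recurrence a_n = −a_(n−1) + 2a_(n−2) for n ≥ 3; the numerator fixes a_0 = 1, a_1 = -1, a_2 = 5.
Iterating: 1, -1, 5, -7, 17, -31, 65, -127, 257, -511, 1025, so a_10 = 1025.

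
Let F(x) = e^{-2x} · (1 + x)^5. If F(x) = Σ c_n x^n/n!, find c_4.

The EGF product rule gives c_4 = Σ_{k_1+k_2=4} C(4; k_1,k_2) · ∏ g_i(k_i), where e^{-2x} gives (-2)^k; (1+x)^5 gives the falling factorial (5)_k.
g_1(k) for k = 0…4: 1, -2, 4, -8, 16.
g_2(k) for k = 0…4: 1, 5, 20, 60, 120.
c_4 = Σ_k C(4,k)·g_1(k)·g_2(4−k) = 1·1·120 + 4·(-2)·60 + 6·4·20 + 4·(-8)·5 + 1·16·1 = 120 − 480 + 480 − 160 + 16 = -24.

-24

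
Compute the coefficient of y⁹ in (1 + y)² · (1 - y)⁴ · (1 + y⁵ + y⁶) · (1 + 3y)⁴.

-204

(1 + y)² has coefficients 1,2,1 for degrees 0…2.
(1 - y)⁴ has coefficients 1,-4,6,-4,1,0,0,0,0,0 for degrees 0…9.
Multiplying by (1 + y⁵ + y⁶) gives running coefficients 1,-4,6,-4,1,1,-3,2,2,-3 for degrees 0…9.
Finally multiplying by (1 + 3y)⁴, the product of all factors after the first has coefficients 1,8,12,-40,-74,121,117,-196,53,-114 for degrees 0…9.
[y⁹] = 1·(-114) + 2·53 + 1·(-196) = -204.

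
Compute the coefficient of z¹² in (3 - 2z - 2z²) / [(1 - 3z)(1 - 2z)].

The denominator gives the recurrence a_n = 5a_(n−1) − 6a_(n−2) for n ≥ 3; the numerator fixes a_0 = 3, a_1 = 13, a_2 = 45.
Iterating: 3, 13, 45, 147, 465, 1443, 4425, 13467, 40785, 123123, 370905, 1115787, 3353505, so a_12 = 3353505.

3353505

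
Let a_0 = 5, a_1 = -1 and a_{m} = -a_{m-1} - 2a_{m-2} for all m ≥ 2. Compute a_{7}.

The ordinary generating function has denominator 1 + z + 2z^2.
Iterating the recurrence: a_0,…,a_{7} = 5, -1, -9, 11, 7, -29, 15, 43.

43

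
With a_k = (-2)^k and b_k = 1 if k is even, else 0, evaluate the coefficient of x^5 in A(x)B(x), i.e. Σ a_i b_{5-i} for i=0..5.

-42

This is [x^5] in the product of the two ordinary generating functions.
Σ = 1·0 − 2·1 + 4·0 − 8·1 + 16·0 − 32·1 = -42.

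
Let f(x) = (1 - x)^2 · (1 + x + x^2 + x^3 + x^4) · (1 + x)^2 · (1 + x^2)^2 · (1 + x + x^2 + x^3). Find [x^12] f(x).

(1 - x)^2 has coefficients 1,-2,1 for degrees 0…2.
(1 + x + x^2 + x^3 + x^4) has coefficients 1,1,1,1,1,0,0,0,0,0,0,0,0 for degrees 0…12.
Multiplying by (1 + x)^2 gives running coefficients 1,3,4,4,4,3,1,0,0,0,0,0,0 for degrees 0…12.
Multiplying by (1 + x^2)^2 gives running coefficients 1,3,6,10,13,14,13,10,6,3,1,0,0 for degrees 0…12.
Finally multiplying by (1 + x + x^2 + x^3), the product of all factors after the first has coefficients 1,4,10,20,32,43,50,50,43,32,20,10,4 for degrees 0…12.
[x^12] = 1·4 − 2·10 + 1·20 = 4.

4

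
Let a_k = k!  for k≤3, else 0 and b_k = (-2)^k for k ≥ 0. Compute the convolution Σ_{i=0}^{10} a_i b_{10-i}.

256

This is [x^10] in the product of the two ordinary generating functions.
Σ = 1·1024 + 1·(-512) + 2·256 + 6·(-128) + 0·64 + 0·(-32) + 0·16 + 0·(-8) + 0·4 + 0·(-2) + 0·1 = 256.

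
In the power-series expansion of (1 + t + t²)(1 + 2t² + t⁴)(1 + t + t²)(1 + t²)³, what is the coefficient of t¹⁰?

26

(1 + t + t²) has coefficients 1,1,1 for degrees 0…2.
(1 + 2t² + t⁴) has coefficients 1,0,2,0,1,0,0,0,0,0,0 for degrees 0…10.
Multiplying by (1 + t + t²) gives running coefficients 1,1,3,2,3,1,1,0,0,0,0 for degrees 0…10.
Finally multiplying by (1 + t²)³, the product of all factors after the first has coefficients 1,1,6,5,15,10,20,10,15,5,6 for degrees 0…10.
[t¹⁰] = 1·6 + 1·5 + 1·15 = 26.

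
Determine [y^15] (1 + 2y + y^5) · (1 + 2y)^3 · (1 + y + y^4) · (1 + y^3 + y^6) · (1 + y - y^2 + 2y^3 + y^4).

178

(1 + 2y + y^5) has coefficients 1,2,0,0,0,1 for degrees 0…5.
(1 + 2y)^3 has coefficients 1,6,12,8,0,0,0,0,0,0,0,0,0,0,0,0 for degrees 0…15.
Multiplying by (1 + y + y^4) gives running coefficients 1,7,18,20,9,6,12,8,0,0,0,0,0,0,0,0 for degrees 0…15.
Multiplying by (1 + y^3 + y^6) gives running coefficients 1,7,18,21,16,24,33,24,24,32,17,6,12,8,0,0 for degrees 0…15.
Finally multiplying by (1 + y - y^2 + 2y^3 + y^4), the product of all factors after the first has coefficients 1,8,24,34,34,62,101,86,79,122,106,63,89,80,25,22 for degrees 0…15.
[y^15] = 1·22 + 2·25 + 1·106 = 178.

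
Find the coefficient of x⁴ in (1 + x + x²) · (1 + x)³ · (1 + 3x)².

(1 + x + x²) has coefficients 1,1,1 for degrees 0…2.
(1 + x)³ has coefficients 1,3,3,1,0 for degrees 0…4.
Finally multiplying by (1 + 3x)², the product of all factors after the first has coefficients 1,9,30,46,33 for degrees 0…4.
[x⁴] = 1·33 + 1·46 + 1·30 = 109.

109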